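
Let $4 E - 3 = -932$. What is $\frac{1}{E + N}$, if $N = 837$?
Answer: $\frac{4}{2419} \approx 0.0016536$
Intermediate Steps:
$E = - \frac{929}{4}$ ($E = \frac{3}{4} + \frac{1}{4} \left(-932\right) = \frac{3}{4} - 233 = - \frac{929}{4} \approx -232.25$)
$\frac{1}{E + N} = \frac{1}{- \frac{929}{4} + 837} = \frac{1}{\frac{2419}{4}} = \frac{4}{2419}$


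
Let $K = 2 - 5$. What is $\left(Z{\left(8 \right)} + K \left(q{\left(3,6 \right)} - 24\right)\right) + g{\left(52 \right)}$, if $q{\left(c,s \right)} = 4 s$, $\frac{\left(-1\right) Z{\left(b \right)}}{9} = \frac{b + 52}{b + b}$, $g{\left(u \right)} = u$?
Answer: $\frac{73}{4} \approx 18.25$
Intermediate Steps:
$Z{\left(b \right)} = - \frac{9 \left(52 + b\right)}{2 b}$ ($Z{\left(b \right)} = - 9 \frac{b + 52}{b + b} = - 9 \frac{52 + b}{2 b} = - \frac{9 \left(52 + b\right)}{2 b}$)
$K = -3$ ($K = 2 - 5 = -3$)
$\left(Z{\left(8 \right)} + K \left(q{\left(3,6 \right)} - 24\right)\right) + g{\left(52 \right)} = \left(\left(- \frac{9}{2} - \frac{234}{8}\right) - 3 \left(4 \cdot 6 - 24\right)\right) + 52 = \left(\left(- \frac{9}{2} - \frac{117}{4}\right) - 3 \left(24 - 24\right)\right) + 52 = \left(\left(- \frac{9}{2} - \frac{117}{4}\right) - 0\right) + 52 = \left(- \frac{135}{4} + 0\right) + 52 = - \frac{135}{4} + 52 = \frac{73}{4}$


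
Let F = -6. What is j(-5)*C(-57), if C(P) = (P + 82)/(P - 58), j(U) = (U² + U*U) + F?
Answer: -220/23 ≈ -9.5652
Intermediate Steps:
j(U) = -6 + 2*U² (j(U) = (U² + U*U) - 6 = (U² + U²) - 6 = 2*U² - 6 = -6 + 2*U²)
C(P) = (82 + P)/(-58 + P)
j(-5)*C(-57) = (-6 + 2*(-5)²)*((82 - 57)/(-58 - 57)) = (-6 + 2*25)*(25/(-115)) = (-6 + 50)*(-1/115*25) = 44*(-5/23) = -220/23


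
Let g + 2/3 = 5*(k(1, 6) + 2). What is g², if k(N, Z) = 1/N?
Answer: 1849/9 ≈ 205.44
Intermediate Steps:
g = 43/3 (g = -⅔ + 5*(1/1 + 2) = -⅔ + 5*(1 + 2) = -⅔ + 5*3 = -⅔ + 15 = 43/3 ≈ 14.333)
g² = (43/3)² = 1849/9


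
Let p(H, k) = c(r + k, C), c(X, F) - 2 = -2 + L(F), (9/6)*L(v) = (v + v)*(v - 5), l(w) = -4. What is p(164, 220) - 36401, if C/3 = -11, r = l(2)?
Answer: -34729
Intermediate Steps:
r = -4
C = -33 (C = 3*(-11) = -33)
L(v) = 4*v*(-5 + v)/3 (L(v) = 2*((v + v)*(v - 5))/3 = 2*((2*v)*(-5 + v))/3 = 2*(2*v*(-5 + v))/3 = 4*v*(-5 + v)/3)
c(X, F) = 4*F*(-5 + F)/3 (c(X, F) = 2 + (-2 + 4*F*(-5 + F)/3) = 4*F*(-5 + F)/3)
p(H, k) = 1672 (p(H, k) = (4/3)*(-33)*(-5 - 33) = (4/3)*(-33)*(-38) = 1672)
p(164, 220) - 36401 = 1672 - 36401 = -34729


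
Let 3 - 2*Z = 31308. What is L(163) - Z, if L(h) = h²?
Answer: 84443/2 ≈ 42222.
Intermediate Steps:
Z = -31305/2 (Z = 3/2 - ½*31308 = 3/2 - 15654 = -31305/2 ≈ -15653.)
L(163) - Z = 163² - 1*(-31305/2) = 26569 + 31305/2 = 84443/2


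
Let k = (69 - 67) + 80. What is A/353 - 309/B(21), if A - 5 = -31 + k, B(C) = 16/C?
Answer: -2289721/5648 ≈ -405.40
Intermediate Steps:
k = 82 (k = 2 + 80 = 82)
A = 56 (A = 5 + (-31 + 82) = 5 + 51 = 56)
A/353 - 309/B(21) = 56/353 - 309/(16/21) = 56*(1/353) - 309/(16*(1/21)) = 56/353 - 309/16/21 = 56/353 - 309*21/16 = 56/353 - 6489/16 = -2289721/5648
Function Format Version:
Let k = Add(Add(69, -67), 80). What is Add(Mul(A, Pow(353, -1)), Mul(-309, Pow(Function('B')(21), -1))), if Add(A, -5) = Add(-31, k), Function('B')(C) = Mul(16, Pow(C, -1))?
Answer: Rational(-2289721, 5648) ≈ -405.40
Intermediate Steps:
k = 82 (k = Add(2, 80) = 82)
A = 56 (A = Add(5, Add(-31, 82)) = Add(5, 51) = 56)
Add(Mul(A, Pow(353, -1)), Mul(-309, Pow(Function('B')(21), -1))) = Add(Mul(56, Pow(353, -1)), Mul(-309, Pow(Mul(16, Pow(21, -1)), -1))) = Add(Mul(56, Rational(1, 353)), Mul(-309, Pow(Mul(16, Rational(1, 21)), -1))) = Add(Rational(56, 353), Mul(-309, Pow(Rational(16, 21), -1))) = Add(Rational(56, 353), Mul(-309, Rational(21, 16))) = Add(Rational(56, 353), Rational(-6489, 16)) = Rational(-2289721, 5648)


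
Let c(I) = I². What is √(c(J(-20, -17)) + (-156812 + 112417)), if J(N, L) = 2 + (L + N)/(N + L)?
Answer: I*√44386 ≈ 210.68*I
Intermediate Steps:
J(N, L) = 3 (J(N, L) = 2 + (L + N)/(L + N) = 2 + 1 = 3)
√(c(J(-20, -17)) + (-156812 + 112417)) = √(3² + (-156812 + 112417)) = √(9 - 44395) = √(-44386) = I*√44386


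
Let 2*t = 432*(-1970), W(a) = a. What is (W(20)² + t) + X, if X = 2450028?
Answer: 2024908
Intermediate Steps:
t = -425520 (t = (432*(-1970))/2 = (½)*(-851040) = -425520)
(W(20)² + t) + X = (20² - 425520) + 2450028 = (400 - 425520) + 2450028 = -425120 + 2450028 = 2024908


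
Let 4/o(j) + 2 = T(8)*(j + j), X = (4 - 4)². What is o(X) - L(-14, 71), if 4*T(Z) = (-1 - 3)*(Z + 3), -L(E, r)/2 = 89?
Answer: 176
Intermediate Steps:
L(E, r) = -178 (L(E, r) = -2*89 = -178)
T(Z) = -3 - Z (T(Z) = ((-1 - 3)*(Z + 3))/4 = (-4*(3 + Z))/4 = (-12 - 4*Z)/4 = -3 - Z)
X = 0 (X = 0² = 0)
o(j) = 4/(-2 - 22*j) (o(j) = 4/(-2 + (-3 - 1*8)*(j + j)) = 4/(-2 + (-3 - 8)*(2*j)) = 4/(-2 - 22*j))
o(X) - L(-14, 71) = -2/(1 + 11*0) - 1*(-178) = -2/(1 + 0) + 178 = -2/1 + 178 = -2*1 + 178 = -2 + 178 = 176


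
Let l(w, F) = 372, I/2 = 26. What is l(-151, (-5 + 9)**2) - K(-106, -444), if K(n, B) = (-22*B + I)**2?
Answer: -96432028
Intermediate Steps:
I = 52 (I = 2*26 = 52)
K(n, B) = (52 - 22*B)**2 (K(n, B) = (-22*B + 52)**2 = (52 - 22*B)**2)
l(-151, (-5 + 9)**2) - K(-106, -444) = 372 - 4*(-26 + 11*(-444))**2 = 372 - 4*(-26 - 4884)**2 = 372 - 4*(-4910)**2 = 372 - 4*24108100 = 372 - 1*96432400 = 372 - 96432400 = -96432028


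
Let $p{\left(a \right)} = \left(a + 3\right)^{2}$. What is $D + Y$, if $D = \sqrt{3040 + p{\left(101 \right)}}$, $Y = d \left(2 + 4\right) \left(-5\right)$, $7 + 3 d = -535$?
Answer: $5420 + 4 \sqrt{866} \approx 5537.7$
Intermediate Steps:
$d = - \frac{542}{3}$ ($d = - \frac{7}{3} + \frac{1}{3} \left(-535\right) = - \frac{7}{3} - \frac{535}{3} = - \frac{542}{3} \approx -180.67$)
$p{\left(a \right)} = \left(3 + a\right)^{2}$
$Y = 5420$ ($Y = - \frac{542 \left(2 + 4\right) \left(-5\right)}{3} = - \frac{542 \cdot 6 \left(-5\right)}{3} = \left(- \frac{542}{3}\right) \left(-30\right) = 5420$)
$D = 4 \sqrt{866}$ ($D = \sqrt{3040 + \left(3 + 101\right)^{2}} = \sqrt{3040 + 104^{2}} = \sqrt{3040 + 10816} = \sqrt{13856} = 4 \sqrt{866} \approx 117.71$)
$D + Y = 4 \sqrt{866} + 5420 = 5420 + 4 \sqrt{866}$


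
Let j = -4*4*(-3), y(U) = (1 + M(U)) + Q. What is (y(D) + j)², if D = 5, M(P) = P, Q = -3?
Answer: 2601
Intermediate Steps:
y(U) = -2 + U (y(U) = (1 + U) - 3 = -2 + U)
j = 48 (j = -16*(-3) = 48)
(y(D) + j)² = ((-2 + 5) + 48)² = (3 + 48)² = 51² = 2601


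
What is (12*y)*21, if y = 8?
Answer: 2016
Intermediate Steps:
(12*y)*21 = (12*8)*21 = 96*21 = 2016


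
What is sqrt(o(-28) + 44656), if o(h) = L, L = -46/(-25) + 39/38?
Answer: sqrt(1612185074)/190 ≈ 211.33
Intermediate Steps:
L = 2723/950 (L = -46*(-1/25) + 39*(1/38) = 46/25 + 39/38 = 2723/950 ≈ 2.8663)
o(h) = 2723/950
sqrt(o(-28) + 44656) = sqrt(2723/950 + 44656) = sqrt(42425923/950) = sqrt(1612185074)/190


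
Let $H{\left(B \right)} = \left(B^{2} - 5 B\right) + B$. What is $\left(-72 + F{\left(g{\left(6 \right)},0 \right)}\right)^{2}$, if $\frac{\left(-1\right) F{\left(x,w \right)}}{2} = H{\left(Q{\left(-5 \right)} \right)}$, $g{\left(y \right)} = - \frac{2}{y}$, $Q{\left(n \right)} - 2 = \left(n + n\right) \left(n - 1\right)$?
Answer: $52765696$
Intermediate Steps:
$Q{\left(n \right)} = 2 + 2 n \left(-1 + n\right)$ ($Q{\left(n \right)} = 2 + \left(n + n\right) \left(n - 1\right) = 2 + 2 n \left(-1 + n\right)$)
$H{\left(B \right)} = B^{2} - 4 B$
$F{\left(x,w \right)} = -7192$ ($F{\left(x,w \right)} = - 2 \left(2 - -10 + 2 \left(-5\right)^{2}\right) \left(-4 + \left(2 - -10 + 2 \left(-5\right)^{2}\right)\right) = - 2 \left(2 + 10 + 2 \cdot 25\right) \left(-4 + \left(2 + 10 + 2 \cdot 25\right)\right) = - 2 \left(2 + 10 + 50\right) \left(-4 + \left(2 + 10 + 50\right)\right) = - 2 \cdot 62 \left(-4 + 62\right) = - 2 \cdot 62 \cdot 58 = \left(-2\right) 3596 = -7192$)
$\left(-72 + F{\left(g{\left(6 \right)},0 \right)}\right)^{2} = \left(-72 - 7192\right)^{2} = \left(-7264\right)^{2} = 52765696$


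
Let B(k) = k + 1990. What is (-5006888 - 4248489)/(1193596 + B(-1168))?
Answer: -9255377/1194418 ≈ -7.7489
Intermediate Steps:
B(k) = 1990 + k
(-5006888 - 4248489)/(1193596 + B(-1168)) = (-5006888 - 4248489)/(1193596 + (1990 - 1168)) = -9255377/(1193596 + 822) = -9255377/1194418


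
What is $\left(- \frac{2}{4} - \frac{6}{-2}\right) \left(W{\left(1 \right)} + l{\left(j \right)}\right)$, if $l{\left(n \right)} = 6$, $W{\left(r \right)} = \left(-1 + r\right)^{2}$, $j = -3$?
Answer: $15$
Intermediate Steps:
$\left(- \frac{2}{4} - \frac{6}{-2}\right) \left(W{\left(1 \right)} + l{\left(j \right)}\right) = \left(- \frac{2}{4} - \frac{6}{-2}\right) \left(\left(-1 + 1\right)^{2} + 6\right) = \left(\left(-2\right) \frac{1}{4} - -3\right) \left(0^{2} + 6\right) = \left(- \frac{1}{2} + 3\right) \left(0 + 6\right) = \frac{5}{2} \cdot 6 = 15$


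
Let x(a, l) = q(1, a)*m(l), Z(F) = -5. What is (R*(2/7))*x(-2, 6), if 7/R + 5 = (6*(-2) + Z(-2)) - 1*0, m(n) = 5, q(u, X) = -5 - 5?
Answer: 50/11 ≈ 4.5455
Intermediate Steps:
q(u, X) = -10
x(a, l) = -50 (x(a, l) = -10*5 = -50)
R = -7/22 (R = 7/(-5 + ((6*(-2) - 5) - 1*0)) = 7/(-5 + ((-12 - 5) + 0)) = 7/(-5 + (-17 + 0)) = 7/(-5 - 17) = 7/(-22) = 7*(-1/22) = -7/22 ≈ -0.31818)
(R*(2/7))*x(-2, 6) = -7/(11*7)*(-50) = -7/22*2/7*(-50) = -1/11*(-50) = 50/11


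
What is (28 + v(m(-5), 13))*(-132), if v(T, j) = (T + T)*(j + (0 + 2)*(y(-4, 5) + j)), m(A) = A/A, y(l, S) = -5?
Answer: -11352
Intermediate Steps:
m(A) = 1
v(T, j) = 2*T*(-10 + 3*j) (v(T, j) = (T + T)*(j + (0 + 2)*(-5 + j)) = (2*T)*(j + 2*(-5 + j)) = (2*T)*(j + (-10 + 2*j)) = (2*T)*(-10 + 3*j) = 2*T*(-10 + 3*j))
(28 + v(m(-5), 13))*(-132) = (28 + 2*1*(-10 + 3*13))*(-132) = (28 + 2*1*(-10 + 39))*(-132) = (28 + 2*1*29)*(-132) = (28 + 58)*(-132) = 86*(-132) = -11352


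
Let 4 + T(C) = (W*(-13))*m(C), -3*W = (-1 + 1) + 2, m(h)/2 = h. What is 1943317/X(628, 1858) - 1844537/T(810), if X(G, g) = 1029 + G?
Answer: 24219999603/23257652 ≈ 1041.4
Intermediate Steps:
m(h) = 2*h
W = -⅔ (W = -((-1 + 1) + 2)/3 = -(0 + 2)/3 = -⅓*2 = -⅔ ≈ -0.66667)
T(C) = -4 + 52*C/3 (T(C) = -4 + (-⅔*(-13))*(2*C) = -4 + 26*(2*C)/3 = -4 + 52*C/3)
1943317/X(628, 1858) - 1844537/T(810) = 1943317/(1029 + 628) - 1844537/(-4 + (52/3)*810) = 1943317/1657 - 1844537/(-4 + 14040) = 1943317*(1/1657) - 1844537/14036 = 1943317/1657 - 1844537*1/14036 = 1943317/1657 - 1844537/14036 = 24219999603/23257652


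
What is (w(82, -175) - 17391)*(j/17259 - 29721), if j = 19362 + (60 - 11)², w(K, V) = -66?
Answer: 271341544304/523 ≈ 5.1882e+8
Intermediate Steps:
j = 21763 (j = 19362 + 49² = 19362 + 2401 = 21763)
(w(82, -175) - 17391)*(j/17259 - 29721) = (-66 - 17391)*(21763/17259 - 29721) = -17457*(21763*(1/17259) - 29721) = -17457*(21763/17259 - 29721) = -17457*(-512932976/17259) = 271341544304/523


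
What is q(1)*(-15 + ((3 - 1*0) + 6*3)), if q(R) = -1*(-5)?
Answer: 30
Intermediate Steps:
q(R) = 5
q(1)*(-15 + ((3 - 1*0) + 6*3)) = 5*(-15 + ((3 - 1*0) + 6*3)) = 5*(-15 + ((3 + 0) + 18)) = 5*(-15 + (3 + 18)) = 5*(-15 + 21) = 5*6 = 30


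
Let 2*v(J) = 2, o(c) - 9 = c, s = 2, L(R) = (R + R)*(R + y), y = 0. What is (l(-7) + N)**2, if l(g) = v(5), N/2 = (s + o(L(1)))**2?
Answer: 114921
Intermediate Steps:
L(R) = 2*R**2 (L(R) = (R + R)*(R + 0) = (2*R)*R = 2*R**2)
o(c) = 9 + c
v(J) = 1 (v(J) = (1/2)*2 = 1)
N = 338 (N = 2*(2 + (9 + 2*1**2))**2 = 2*(2 + (9 + 2*1))**2 = 2*(2 + (9 + 2))**2 = 2*(2 + 11)**2 = 2*13**2 = 2*169 = 338)
l(g) = 1
(l(-7) + N)**2 = (1 + 338)**2 = 339**2 = 114921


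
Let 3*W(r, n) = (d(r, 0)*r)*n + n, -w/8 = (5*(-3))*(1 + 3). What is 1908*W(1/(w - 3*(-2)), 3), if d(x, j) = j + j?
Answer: 1908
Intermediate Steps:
w = 480 (w = -8*5*(-3)*(1 + 3) = -(-120)*4 = -8*(-60) = 480)
d(x, j) = 2*j
W(r, n) = n/3 (W(r, n) = (((2*0)*r)*n + n)/3 = ((0*r)*n + n)/3 = (0*n + n)/3 = (0 + n)/3 = n/3)
1908*W(1/(w - 3*(-2)), 3) = 1908*((1/3)*3) = 1908*1 = 1908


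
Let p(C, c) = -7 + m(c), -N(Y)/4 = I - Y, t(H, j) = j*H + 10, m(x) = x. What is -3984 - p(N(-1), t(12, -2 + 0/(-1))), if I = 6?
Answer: -3963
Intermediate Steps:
t(H, j) = 10 + H*j (t(H, j) = H*j + 10 = 10 + H*j)
N(Y) = -24 + 4*Y (N(Y) = -4*(6 - Y) = -24 + 4*Y)
p(C, c) = -7 + c
-3984 - p(N(-1), t(12, -2 + 0/(-1))) = -3984 - (-7 + (10 + 12*(-2 + 0/(-1)))) = -3984 - (-7 + (10 + 12*(-2 + 0*(-1)))) = -3984 - (-7 + (10 + 12*(-2 + 0))) = -3984 - (-7 + (10 + 12*(-2))) = -3984 - (-7 + (10 - 24)) = -3984 - (-7 - 14) = -3984 - 1*(-21) = -3984 + 21 = -3963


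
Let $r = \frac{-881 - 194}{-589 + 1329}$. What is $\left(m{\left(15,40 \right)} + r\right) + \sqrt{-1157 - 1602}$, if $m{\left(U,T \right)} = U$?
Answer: $\frac{2005}{148} + i \sqrt{2759} \approx 13.547 + 52.526 i$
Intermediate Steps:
$r = - \frac{215}{148}$ ($r = - \frac{1075}{740} = \left(-1075\right) \frac{1}{740} = - \frac{215}{148} \approx -1.4527$)
$\left(m{\left(15,40 \right)} + r\right) + \sqrt{-1157 - 1602} = \left(15 - \frac{215}{148}\right) + \sqrt{-1157 - 1602} = \frac{2005}{148} + \sqrt{-2759} = \frac{2005}{148} + i \sqrt{2759}$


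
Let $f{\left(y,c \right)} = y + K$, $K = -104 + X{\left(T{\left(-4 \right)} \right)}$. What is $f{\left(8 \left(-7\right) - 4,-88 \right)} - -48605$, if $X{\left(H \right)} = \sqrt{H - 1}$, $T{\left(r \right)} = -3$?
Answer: $48441 + 2 i \approx 48441.0 + 2.0 i$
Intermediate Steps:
$X{\left(H \right)} = \sqrt{-1 + H}$
$K = -104 + 2 i$ ($K = -104 + \sqrt{-1 - 3} = -104 + \sqrt{-4} = -104 + 2 i \approx -104.0 + 2.0 i$)
$f{\left(y,c \right)} = -104 + y + 2 i$ ($f{\left(y,c \right)} = y - \left(104 - 2 i\right) = -104 + y + 2 i$)
$f{\left(8 \left(-7\right) - 4,-88 \right)} - -48605 = \left(-104 + \left(8 \left(-7\right) - 4\right) + 2 i\right) - -48605 = \left(-104 - 60 + 2 i\right) + 48605 = \left(-164 + 2 i\right) + 48605 = 48441 + 2 i$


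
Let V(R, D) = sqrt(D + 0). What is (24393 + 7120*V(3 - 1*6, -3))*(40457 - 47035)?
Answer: -160457154 - 46835360*I*sqrt(3) ≈ -1.6046e+8 - 8.1121e+7*I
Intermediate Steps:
V(R, D) = sqrt(D)
(24393 + 7120*V(3 - 1*6, -3))*(40457 - 47035) = (24393 + 7120*sqrt(-3))*(40457 - 47035) = (24393 + 7120*(I*sqrt(3)))*(-6578) = (24393 + 7120*I*sqrt(3))*(-6578) = -160457154 - 46835360*I*sqrt(3)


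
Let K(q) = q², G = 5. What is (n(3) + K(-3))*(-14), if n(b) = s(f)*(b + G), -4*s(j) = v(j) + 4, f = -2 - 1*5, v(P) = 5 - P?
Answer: 322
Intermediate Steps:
f = -7 (f = -2 - 5 = -7)
s(j) = -9/4 + j/4 (s(j) = -((5 - j) + 4)/4 = -(9 - j)/4 = -9/4 + j/4)
n(b) = -20 - 4*b (n(b) = (-9/4 + (¼)*(-7))*(b + 5) = (-9/4 - 7/4)*(5 + b) = -4*(5 + b) = -20 - 4*b)
(n(3) + K(-3))*(-14) = ((-20 - 4*3) + (-3)²)*(-14) = ((-20 - 12) + 9)*(-14) = (-32 + 9)*(-14) = -23*(-14) = 322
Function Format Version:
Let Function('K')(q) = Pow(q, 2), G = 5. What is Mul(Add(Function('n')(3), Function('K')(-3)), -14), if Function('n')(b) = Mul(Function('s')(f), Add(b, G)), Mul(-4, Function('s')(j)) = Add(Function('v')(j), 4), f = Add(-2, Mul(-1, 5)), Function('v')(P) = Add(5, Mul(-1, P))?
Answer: 322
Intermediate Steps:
f = -7 (f = Add(-2, -5) = -7)
Function('s')(j) = Add(Rational(-9, 4), Mul(Rational(1, 4), j)) (Function('s')(j) = Mul(Rational(-1, 4), Add(Add(5, Mul(-1, j)), 4)) = Mul(Rational(-1, 4), Add(9, Mul(-1, j))) = Add(Rational(-9, 4), Mul(Rational(1, 4), j)))
Function('n')(b) = Add(-20, Mul(-4, b)) (Function('n')(b) = Mul(Add(Rational(-9, 4), Mul(Rational(1, 4), -7)), Add(b, 5)) = Mul(Add(Rational(-9, 4), Rational(-7, 4)), Add(5, b)) = Mul(-4, Add(5, b)) = Add(-20, Mul(-4, b)))
Mul(Add(Function('n')(3), Function('K')(-3)), -14) = Mul(Add(Add(-20, Mul(-4, 3)), Pow(-3, 2)), -14) = Mul(Add(Add(-20, -12), 9), -14) = Mul(Add(-32, 9), -14) = Mul(-23, -14) = 322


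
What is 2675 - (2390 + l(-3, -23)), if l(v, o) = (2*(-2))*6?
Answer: 309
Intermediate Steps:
l(v, o) = -24 (l(v, o) = -4*6 = -24)
2675 - (2390 + l(-3, -23)) = 2675 - (2390 - 24) = 2675 - 1*2366 = 2675 - 2366 = 309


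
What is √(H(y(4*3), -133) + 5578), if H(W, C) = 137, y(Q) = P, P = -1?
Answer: 3*√635 ≈ 75.598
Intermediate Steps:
y(Q) = -1
√(H(y(4*3), -133) + 5578) = √(137 + 5578) = √5715 = 3*√635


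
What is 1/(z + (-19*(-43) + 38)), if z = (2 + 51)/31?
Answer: 31/26558 ≈ 0.0011673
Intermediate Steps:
z = 53/31 (z = 53*(1/31) = 53/31 ≈ 1.7097)
1/(z + (-19*(-43) + 38)) = 1/(53/31 + (-19*(-43) + 38)) = 1/(53/31 + (817 + 38)) = 1/(53/31 + 855) = 1/(26558/31) = 31/26558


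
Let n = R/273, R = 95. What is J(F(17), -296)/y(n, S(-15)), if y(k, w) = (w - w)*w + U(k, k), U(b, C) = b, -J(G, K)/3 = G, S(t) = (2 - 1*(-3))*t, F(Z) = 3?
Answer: -2457/95 ≈ -25.863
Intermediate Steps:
S(t) = 5*t (S(t) = (2 + 3)*t = 5*t)
J(G, K) = -3*G
n = 95/273 ≈ 0.34799
y(k, w) = k (y(k, w) = (w - w)*w + k = 0*w + k = 0 + k = k)
J(F(17), -296)/y(n, S(-15)) = (-3*3)/(95/273) = -9*273/95 = -2457/95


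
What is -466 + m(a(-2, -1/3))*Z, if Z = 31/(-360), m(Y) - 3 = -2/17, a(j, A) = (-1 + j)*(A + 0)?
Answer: -2853439/6120 ≈ -466.25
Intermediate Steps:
a(j, A) = A*(-1 + j) (a(j, A) = (-1 + j)*A = A*(-1 + j))
m(Y) = 49/17 (m(Y) = 3 - 2/17 = 49/17)
Z = -31/360 (Z = 31*(-1/360) = -31/360 ≈ -0.086111)
-466 + m(a(-2, -1/3))*Z = -466 + (49/17)*(-31/360) = -466 - 1519/6120 = -2853439/6120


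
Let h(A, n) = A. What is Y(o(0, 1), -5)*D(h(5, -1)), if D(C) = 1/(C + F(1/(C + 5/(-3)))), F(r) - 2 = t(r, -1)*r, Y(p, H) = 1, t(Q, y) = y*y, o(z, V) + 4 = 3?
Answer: 10/73 ≈ 0.13699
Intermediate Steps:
o(z, V) = -1 (o(z, V) = -4 + 3 = -1)
t(Q, y) = y²
F(r) = 2 + r (F(r) = 2 + (-1)²*r = 2 + 1*r = 2 + r)
D(C) = 1/(2 + C + 1/(-5/3 + C)) (D(C) = 1/(C + (2 + 1/(C + 5/(-3)))) = 1/(C + (2 + 1/(C + 5*(-⅓)))) = 1/(C + (2 + 1/(C - 5/3))) = 1/(C + (2 + 1/(-5/3 + C))) = 1/(2 + C + 1/(-5/3 + C)))
Y(o(0, 1), -5)*D(h(5, -1)) = 1*((-5 + 3*5)/(-7 + 5 + 3*5²)) = 1*((-5 + 15)/(-7 + 5 + 3*25)) = 1*(10/(-7 + 5 + 75)) = 1*(10/73) = 10/73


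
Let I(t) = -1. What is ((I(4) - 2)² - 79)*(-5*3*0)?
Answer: 0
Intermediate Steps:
((I(4) - 2)² - 79)*(-5*3*0) = ((-1 - 2)² - 79)*(-5*3*0) = ((-3)² - 79)*(-15*0) = (9 - 79)*0 = -70*0 = 0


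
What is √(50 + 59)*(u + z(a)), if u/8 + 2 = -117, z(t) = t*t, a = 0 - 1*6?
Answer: -916*√109 ≈ -9563.3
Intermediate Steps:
a = -6 (a = 0 - 6 = -6)
z(t) = t²
u = -952 (u = -16 + 8*(-117) = -16 - 936 = -952)
√(50 + 59)*(u + z(a)) = √(50 + 59)*(-952 + (-6)²) = √109*(-952 + 36) = √109*(-916) = -916*√109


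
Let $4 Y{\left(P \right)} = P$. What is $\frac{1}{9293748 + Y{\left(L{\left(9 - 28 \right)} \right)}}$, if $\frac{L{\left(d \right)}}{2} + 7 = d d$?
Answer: $\frac{1}{9293925} \approx 1.076 \cdot 10^{-7}$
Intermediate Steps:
$L{\left(d \right)} = -14 + 2 d^{2}$ ($L{\left(d \right)} = -14 + 2 d d = -14 + 2 d^{2}$)
$Y{\left(P \right)} = \frac{P}{4}$
$\frac{1}{9293748 + Y{\left(L{\left(9 - 28 \right)} \right)}} = \frac{1}{9293748 + \frac{-14 + 2 \left(9 - 28\right)^{2}}{4}} = \frac{1}{9293748 + \frac{-14 + 2 \left(-19\right)^{2}}{4}} = \frac{1}{9293748 + \frac{-14 + 2 \cdot 361}{4}} = \frac{1}{9293748 + \frac{-14 + 722}{4}} = \frac{1}{9293748 + \frac{1}{4} \cdot 708} = \frac{1}{9293748 + 177} = \frac{1}{9293925}$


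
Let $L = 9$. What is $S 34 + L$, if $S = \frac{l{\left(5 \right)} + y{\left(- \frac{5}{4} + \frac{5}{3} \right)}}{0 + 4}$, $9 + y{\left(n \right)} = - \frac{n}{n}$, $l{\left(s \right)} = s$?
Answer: $- \frac{67}{2} \approx -33.5$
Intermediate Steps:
$y{\left(n \right)} = -10$ ($y{\left(n \right)} = -9 - \frac{n}{n} = -9 - 1 = -10$)
$S = - \frac{5}{4}$ ($S = \frac{5 - 10}{0 + 4} = - \frac{5}{4} \approx -1.25$)
$S 34 + L = \left(- \frac{5}{4}\right) 34 + 9 = - \frac{85}{2} + 9 = - \frac{67}{2}$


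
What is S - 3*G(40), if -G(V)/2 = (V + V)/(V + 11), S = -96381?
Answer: -1638317/17 ≈ -96372.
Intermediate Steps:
G(V) = -4*V/(11 + V) (G(V) = -2*(V + V)/(V + 11) = -2*2*V/(11 + V) = -4*V/(11 + V))
S - 3*G(40) = -96381 - 3*(-4*40/(11 + 40)) = -96381 - 3*(-4*40/51) = -96381 - 3*(-4*40*1/51) = -96381 - 3*(-160)/51 = -96381 - 1*(-160/17) = -96381 + 160/17 = -1638317/17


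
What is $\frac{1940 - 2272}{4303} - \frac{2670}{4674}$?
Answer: $- \frac{2173463}{3352037} \approx -0.6484$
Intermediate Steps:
$\frac{1940 - 2272}{4303} - \frac{2670}{4674} = \left(1940 - 2272\right) \frac{1}{4303} - \frac{445}{779} = \left(-332\right) \frac{1}{4303} - \frac{445}{779} = - \frac{332}{4303} - \frac{445}{779} = - \frac{2173463}{3352037}$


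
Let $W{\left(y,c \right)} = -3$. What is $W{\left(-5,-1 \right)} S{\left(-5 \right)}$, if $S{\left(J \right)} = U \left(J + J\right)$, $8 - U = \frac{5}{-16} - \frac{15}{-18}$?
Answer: $\frac{1795}{8} \approx 224.38$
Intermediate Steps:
$U = \frac{359}{48}$ ($U = 8 - \left(\frac{5}{-16} - \frac{15}{-18}\right) = 8 - \left(5 \left(- \frac{1}{16}\right) - - \frac{5}{6}\right) = 8 - \left(- \frac{5}{16} + \frac{5}{6}\right) = 8 - \frac{25}{48} = \frac{359}{48} \approx 7.4792$)
$S{\left(J \right)} = \frac{359 J}{24}$ ($S{\left(J \right)} = \frac{359 \left(J + J\right)}{48} = \frac{359 \cdot 2 J}{48} = \frac{359 J}{24}$)
$W{\left(-5,-1 \right)} S{\left(-5 \right)} = - 3 \cdot \frac{359}{24} \left(-5\right) = \left(-3\right) \left(- \frac{1795}{24}\right) = \frac{1795}{8}$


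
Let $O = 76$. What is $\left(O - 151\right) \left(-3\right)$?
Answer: $225$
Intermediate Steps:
$\left(O - 151\right) \left(-3\right) = \left(76 - 151\right) \left(-3\right) = \left(-75\right) \left(-3\right) = 225$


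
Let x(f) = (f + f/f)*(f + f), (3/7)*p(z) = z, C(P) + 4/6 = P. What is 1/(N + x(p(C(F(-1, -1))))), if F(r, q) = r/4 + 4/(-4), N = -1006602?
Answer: -648/652257971 ≈ -9.9347e-7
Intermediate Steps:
F(r, q) = -1 + r/4 (F(r, q) = r*(¼) + 4*(-¼) = r/4 - 1 = -1 + r/4)
C(P) = -⅔ + P
p(z) = 7*z/3
x(f) = 2*f*(1 + f) (x(f) = (f + 1)*(2*f) = (1 + f)*(2*f) = 2*f*(1 + f))
1/(N + x(p(C(F(-1, -1))))) = 1/(-1006602 + 2*(7*(-⅔ + (-1 + (¼)*(-1)))/3)*(1 + 7*(-⅔ + (-1 + (¼)*(-1)))/3)) = 1/(-1006602 + 2*(7*(-⅔ + (-1 - ¼))/3)*(1 + 7*(-⅔ + (-1 - ¼))/3)) = 1/(-1006602 + 2*(7*(-⅔ - 5/4)/3)*(1 + 7*(-⅔ - 5/4)/3)) = 1/(-1006602 + 2*((7/3)*(-23/12))*(1 + (7/3)*(-23/12))) = 1/(-1006602 + 2*(-161/36)*(1 - 161/36)) = 1/(-1006602 + 2*(-161/36)*(-125/36)) = 1/(-1006602 + 20125/648) = 1/(-652257971/648) = -648/652257971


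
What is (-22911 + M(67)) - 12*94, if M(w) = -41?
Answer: -24080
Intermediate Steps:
(-22911 + M(67)) - 12*94 = (-22911 - 41) - 12*94 = -22952 - 1128 = -24080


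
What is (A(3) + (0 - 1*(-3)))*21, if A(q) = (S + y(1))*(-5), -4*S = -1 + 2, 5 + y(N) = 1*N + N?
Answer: 1617/4 ≈ 404.25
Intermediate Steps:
y(N) = -5 + 2*N (y(N) = -5 + (1*N + N) = -5 + (N + N) = -5 + 2*N)
S = -¼ (S = -(-1 + 2)/4 = -¼*1 = -¼ ≈ -0.25000)
A(q) = 65/4 (A(q) = (-¼ + (-5 + 2*1))*(-5) = (-¼ + (-5 + 2))*(-5) = (-¼ - 3)*(-5) = -13/4*(-5) = 65/4)
(A(3) + (0 - 1*(-3)))*21 = (65/4 + (0 - 1*(-3)))*21 = (65/4 + (0 + 3))*21 = (65/4 + 3)*21 = (77/4)*21 = 1617/4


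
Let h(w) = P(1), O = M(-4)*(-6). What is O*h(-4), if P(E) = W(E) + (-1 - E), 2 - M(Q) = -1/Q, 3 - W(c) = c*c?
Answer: 0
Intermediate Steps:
W(c) = 3 - c² (W(c) = 3 - c*c = 3 - c²)
M(Q) = 2 + 1/Q (M(Q) = 2 - (-1)/Q = 2 + 1/Q)
O = -21/2 (O = (2 + 1/(-4))*(-6) = (2 - ¼)*(-6) = (7/4)*(-6) = -21/2 ≈ -10.500)
P(E) = 2 - E - E² (P(E) = (3 - E²) + (-1 - E) = 2 - E - E²)
h(w) = 0 (h(w) = 2 - 1*1 - 1*1² = 2 - 1 - 1*1 = 2 - 1 - 1 = 0)
O*h(-4) = -21/2*0 = 0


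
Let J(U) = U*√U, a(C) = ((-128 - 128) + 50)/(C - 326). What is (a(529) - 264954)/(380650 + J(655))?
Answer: -818943626168/1174260898335 + 7045948708*√655/5871304491675 ≈ -0.66670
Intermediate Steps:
a(C) = -206/(-326 + C) (a(C) = (-256 + 50)/(-326 + C) = -206/(-326 + C))
J(U) = U^(3/2)
(a(529) - 264954)/(380650 + J(655)) = (-206/(-326 + 529) - 264954)/(380650 + 655^(3/2)) = (-206/203 - 264954)/(380650 + 655*√655) = -53785868/(203*(380650 + 655*√655))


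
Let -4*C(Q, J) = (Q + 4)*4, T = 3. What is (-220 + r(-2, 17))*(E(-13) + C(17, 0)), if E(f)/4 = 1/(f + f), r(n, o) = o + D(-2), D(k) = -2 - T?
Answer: 4400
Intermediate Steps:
C(Q, J) = -4 - Q (C(Q, J) = -(Q + 4)*4/4 = -(4 + Q)*4/4 = -(16 + 4*Q)/4 = -4 - Q)
D(k) = -5 (D(k) = -2 - 1*3 = -2 - 3 = -5)
r(n, o) = -5 + o (r(n, o) = o - 5 = -5 + o)
E(f) = 2/f (E(f) = 4/(f + f) = 4/((2*f)) = 4*(1/(2*f)) = 2/f)
(-220 + r(-2, 17))*(E(-13) + C(17, 0)) = (-220 + (-5 + 17))*(2/(-13) + (-4 - 1*17)) = (-220 + 12)*(2*(-1/13) + (-4 - 17)) = -208*(-2/13 - 21) = -208*(-275/13) = 4400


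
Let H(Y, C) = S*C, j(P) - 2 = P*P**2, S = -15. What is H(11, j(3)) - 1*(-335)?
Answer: -100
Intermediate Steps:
j(P) = 2 + P**3 (j(P) = 2 + P*P**2 = 2 + P**3)
H(Y, C) = -15*C
H(11, j(3)) - 1*(-335) = -15*(2 + 3**3) - 1*(-335) = -15*(2 + 27) + 335 = -15*29 + 335 = -435 + 335 = -100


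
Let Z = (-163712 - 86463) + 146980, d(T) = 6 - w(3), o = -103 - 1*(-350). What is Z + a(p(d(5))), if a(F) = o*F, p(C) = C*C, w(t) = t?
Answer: -100972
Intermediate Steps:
o = 247 (o = -103 + 350 = 247)
d(T) = 3 (d(T) = 6 - 1*3 = 6 - 3 = 3)
Z = -103195 (Z = -250175 + 146980 = -103195)
p(C) = C²
a(F) = 247*F
Z + a(p(d(5))) = -103195 + 247*3² = -103195 + 247*9 = -103195 + 2223 = -100972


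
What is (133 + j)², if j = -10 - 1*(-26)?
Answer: 22201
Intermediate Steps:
j = 16 (j = -10 + 26 = 16)
(133 + j)² = (133 + 16)² = 149² = 22201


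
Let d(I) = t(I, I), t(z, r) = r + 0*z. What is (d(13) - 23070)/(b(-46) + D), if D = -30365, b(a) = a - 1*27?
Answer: 23057/30438 ≈ 0.75751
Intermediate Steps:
b(a) = -27 + a (b(a) = a - 27 = -27 + a)
t(z, r) = r (t(z, r) = r + 0 = r)
d(I) = I
(d(13) - 23070)/(b(-46) + D) = (13 - 23070)/((-27 - 46) - 30365) = -23057/(-73 - 30365) = -23057/(-30438) = -23057*(-1/30438) = 23057/30438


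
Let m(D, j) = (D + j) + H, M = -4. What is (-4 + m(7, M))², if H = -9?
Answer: 100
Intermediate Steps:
m(D, j) = -9 + D + j (m(D, j) = (D + j) - 9 = -9 + D + j)
(-4 + m(7, M))² = (-4 + (-9 + 7 - 4))² = (-4 - 6)² = (-10)² = 100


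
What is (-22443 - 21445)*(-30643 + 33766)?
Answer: -137062224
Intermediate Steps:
(-22443 - 21445)*(-30643 + 33766) = -43888*3123 = -137062224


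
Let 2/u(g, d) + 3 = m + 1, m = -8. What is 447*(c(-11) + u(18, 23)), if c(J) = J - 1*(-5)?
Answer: -13857/5 ≈ -2771.4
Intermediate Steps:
u(g, d) = -⅕ (u(g, d) = 2/(-3 + (-8 + 1)) = 2/(-3 - 7) = 2/(-10) = 2*(-⅒) = -⅕)
c(J) = 5 + J (c(J) = J + 5 = 5 + J)
447*(c(-11) + u(18, 23)) = 447*((5 - 11) - ⅕) = 447*(-6 - ⅕) = 447*(-31/5) = -13857/5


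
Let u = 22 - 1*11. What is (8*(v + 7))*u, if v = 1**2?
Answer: 704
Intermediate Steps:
v = 1
u = 11 (u = 22 - 11 = 11)
(8*(v + 7))*u = (8*(1 + 7))*11 = (8*8)*11 = 64*11 = 704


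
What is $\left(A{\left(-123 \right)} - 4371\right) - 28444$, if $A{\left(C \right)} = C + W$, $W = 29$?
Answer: $-32909$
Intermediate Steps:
$A{\left(C \right)} = 29 + C$ ($A{\left(C \right)} = C + 29 = 29 + C$)
$\left(A{\left(-123 \right)} - 4371\right) - 28444 = \left(\left(29 - 123\right) - 4371\right) - 28444 = \left(-94 - 4371\right) - 28444 = -4465 - 28444 = -32909$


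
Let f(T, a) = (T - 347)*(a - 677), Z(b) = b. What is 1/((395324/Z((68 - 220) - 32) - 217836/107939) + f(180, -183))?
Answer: 215878/30540148805 ≈ 7.0687e-6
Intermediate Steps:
f(T, a) = (-677 + a)*(-347 + T) (f(T, a) = (-347 + T)*(-677 + a) = (-677 + a)*(-347 + T))
1/((395324/Z((68 - 220) - 32) - 217836/107939) + f(180, -183)) = 1/((395324/((68 - 220) - 32) - 217836/107939) + (234919 - 677*180 - 347*(-183) + 180*(-183))) = 1/((395324/(-152 - 32) - 217836*1/107939) + (234919 - 121860 + 63501 - 32940)) = 1/((395324/(-184) - 217836/107939) + 143620) = 1/((395324*(-1/184) - 217836/107939) + 143620) = 1/((-4297/2 - 217836/107939) + 143620) = 1/(-464249555/215878 + 143620) = 1/(30540148805/215878) = 215878/30540148805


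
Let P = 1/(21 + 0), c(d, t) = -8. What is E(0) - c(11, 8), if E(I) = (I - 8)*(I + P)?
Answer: 160/21 ≈ 7.6190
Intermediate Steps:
P = 1/21 ≈ 0.047619
E(I) = (-8 + I)*(1/21 + I) (E(I) = (I - 8)*(I + 1/21) = (-8 + I)*(1/21 + I))
E(0) - c(11, 8) = (-8/21 + 0**2 - 167/21*0) - 1*(-8) = (-8/21 + 0 + 0) + 8 = -8/21 + 8 = 160/21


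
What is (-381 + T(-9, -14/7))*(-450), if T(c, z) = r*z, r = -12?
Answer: 160650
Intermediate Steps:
T(c, z) = -12*z
(-381 + T(-9, -14/7))*(-450) = (-381 - (-168)/7)*(-450) = (-381 - 12*(-2))*(-450) = (-381 + 24)*(-450) = -357*(-450) = 160650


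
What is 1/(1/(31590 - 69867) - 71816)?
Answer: -38277/2748901033 ≈ -1.3924e-5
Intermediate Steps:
1/(1/(31590 - 69867) - 71816) = 1/(1/(-38277) - 71816) = 1/(-1/38277 - 71816) = 1/(-2748901033/38277) = -38277/2748901033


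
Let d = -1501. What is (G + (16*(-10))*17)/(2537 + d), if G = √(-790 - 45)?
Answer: -680/259 + I*√835/1036 ≈ -2.6255 + 0.027892*I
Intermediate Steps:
G = I*√835 (G = √(-835) = I*√835 ≈ 28.896*I)
(G + (16*(-10))*17)/(2537 + d) = (I*√835 + (16*(-10))*17)/(2537 - 1501) = (I*√835 - 160*17)/1036 = (I*√835 - 2720)*(1/1036) = (-2720 + I*√835)*(1/1036) = -680/259 + I*√835/1036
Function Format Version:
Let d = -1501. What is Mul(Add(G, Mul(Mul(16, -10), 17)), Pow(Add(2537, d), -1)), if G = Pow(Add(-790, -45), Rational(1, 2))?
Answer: Add(Rational(-680, 259), Mul(Rational(1, 1036), I, Pow(835, Rational(1, 2)))) ≈ Add(-2.6255, Mul(0.027892, I))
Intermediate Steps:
G = Mul(I, Pow(835, Rational(1, 2))) (G = Pow(-835, Rational(1, 2)) = Mul(I, Pow(835, Rational(1, 2))) ≈ Mul(28.896, I))
Mul(Add(G, Mul(Mul(16, -10), 17)), Pow(Add(2537, d), -1)) = Mul(Add(Mul(I, Pow(835, Rational(1, 2))), Mul(Mul(16, -10), 17)), Pow(Add(2537, -1501), -1)) = Mul(Add(Mul(I, Pow(835, Rational(1, 2))), Mul(-160, 17)), Pow(1036, -1)) = Mul(Add(Mul(I, Pow(835, Rational(1, 2))), -2720), Rational(1, 1036)) = Mul(Add(-2720, Mul(I, Pow(835, Rational(1, 2)))), Rational(1, 1036)) = Add(Rational(-680, 259), Mul(Rational(1, 1036), I, Pow(835, Rational(1, 2))))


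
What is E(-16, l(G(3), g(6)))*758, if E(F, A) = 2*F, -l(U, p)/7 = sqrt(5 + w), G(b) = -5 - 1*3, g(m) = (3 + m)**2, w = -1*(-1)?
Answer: -24256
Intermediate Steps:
w = 1
G(b) = -8 (G(b) = -5 - 3 = -8)
l(U, p) = -7*sqrt(6) (l(U, p) = -7*sqrt(5 + 1) = -7*sqrt(6))
E(-16, l(G(3), g(6)))*758 = (2*(-16))*758 = -32*758 = -24256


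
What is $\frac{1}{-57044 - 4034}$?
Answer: $- \frac{1}{61078} \approx -1.6373 \cdot 10^{-5}$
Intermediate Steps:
$\frac{1}{-57044 - 4034} = \frac{1}{-61078} = - \frac{1}{61078}$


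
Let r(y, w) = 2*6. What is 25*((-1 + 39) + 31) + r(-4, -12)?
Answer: 1737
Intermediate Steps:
r(y, w) = 12
25*((-1 + 39) + 31) + r(-4, -12) = 25*((-1 + 39) + 31) + 12 = 25*(38 + 31) + 12 = 25*69 + 12 = 1725 + 12 = 1737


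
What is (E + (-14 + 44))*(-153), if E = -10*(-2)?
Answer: -7650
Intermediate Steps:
E = 20
(E + (-14 + 44))*(-153) = (20 + (-14 + 44))*(-153) = (20 + 30)*(-153) = 50*(-153) = -7650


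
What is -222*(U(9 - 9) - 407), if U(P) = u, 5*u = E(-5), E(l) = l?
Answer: 90576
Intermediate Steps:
u = -1 (u = (⅕)*(-5) = -1)
U(P) = -1
-222*(U(9 - 9) - 407) = -222*(-1 - 407) = -222*(-408) = 90576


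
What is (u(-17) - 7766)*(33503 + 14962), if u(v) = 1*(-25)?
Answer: -377590815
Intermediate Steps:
u(v) = -25
(u(-17) - 7766)*(33503 + 14962) = (-25 - 7766)*(33503 + 14962) = -7791*48465 = -377590815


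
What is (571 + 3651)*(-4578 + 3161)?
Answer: -5982574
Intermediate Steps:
(571 + 3651)*(-4578 + 3161) = 4222*(-1417) = -5982574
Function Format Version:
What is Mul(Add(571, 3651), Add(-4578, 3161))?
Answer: -5982574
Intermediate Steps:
Mul(Add(571, 3651), Add(-4578, 3161)) = Mul(4222, -1417) = -5982574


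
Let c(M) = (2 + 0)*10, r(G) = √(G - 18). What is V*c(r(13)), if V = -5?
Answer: -100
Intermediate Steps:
r(G) = √(-18 + G)
c(M) = 20 (c(M) = 2*10 = 20)
V*c(r(13)) = -5*20 = -100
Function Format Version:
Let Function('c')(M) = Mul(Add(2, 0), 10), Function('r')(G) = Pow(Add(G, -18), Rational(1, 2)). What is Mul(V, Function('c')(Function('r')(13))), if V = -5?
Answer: -100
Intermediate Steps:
Function('r')(G) = Pow(Add(-18, G), Rational(1, 2))
Function('c')(M) = 20 (Function('c')(M) = Mul(2, 10) = 20)
Mul(V, Function('c')(Function('r')(13))) = Mul(-5, 20) = -100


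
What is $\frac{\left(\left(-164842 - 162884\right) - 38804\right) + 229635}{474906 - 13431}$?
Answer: $- \frac{27379}{92295} \approx -0.29665$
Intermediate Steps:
$\frac{\left(\left(-164842 - 162884\right) - 38804\right) + 229635}{474906 - 13431} = \frac{\left(-327726 - 38804\right) + 229635}{461475} = \left(-366530 + 229635\right) \frac{1}{461475} = \left(-136895\right) \frac{1}{461475} = - \frac{27379}{92295}$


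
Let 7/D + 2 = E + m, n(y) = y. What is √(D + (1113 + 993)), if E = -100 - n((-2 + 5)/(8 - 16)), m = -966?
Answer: √17069938210/2847 ≈ 45.891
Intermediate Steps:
E = -797/8 (E = -100 - (-2 + 5)/(8 - 16) = -100 - 3/(-8) = -100 - 3*(-1)/8 = -100 - 1*(-3/8) = -100 + 3/8 = -797/8 ≈ -99.625)
D = -56/8541 (D = 7/(-2 + (-797/8 - 966)) = 7/(-2 - 8525/8) = 7/(-8541/8) = 7*(-8/8541) = -56/8541 ≈ -0.0065566)
√(D + (1113 + 993)) = √(-56/8541 + (1113 + 993)) = √(-56/8541 + 2106) = √(17987290/8541) = √17069938210/2847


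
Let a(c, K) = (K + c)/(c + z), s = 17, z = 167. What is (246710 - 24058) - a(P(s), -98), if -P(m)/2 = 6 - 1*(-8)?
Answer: 30948754/139 ≈ 2.2265e+5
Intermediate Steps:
P(m) = -28 (P(m) = -2*(6 - 1*(-8)) = -2*(6 + 8) = -2*14 = -28)
a(c, K) = (K + c)/(167 + c) (a(c, K) = (K + c)/(c + 167) = (K + c)/(167 + c))
(246710 - 24058) - a(P(s), -98) = (246710 - 24058) - (-98 - 28)/(167 - 28) = 222652 - (-126)/139 = 222652 - 1*(-126/139) = 222652 + 126/139 = 30948754/139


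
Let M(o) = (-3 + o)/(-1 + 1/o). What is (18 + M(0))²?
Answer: 324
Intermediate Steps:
M(o) = (-3 + o)/(-1 + 1/o)
(18 + M(0))² = (18 + 0*(3 - 1*0)/(-1 + 0))² = (18 + 0*(3 + 0)/(-1))² = (18 + 0*(-1)*3)² = (18 + 0)² = 18² = 324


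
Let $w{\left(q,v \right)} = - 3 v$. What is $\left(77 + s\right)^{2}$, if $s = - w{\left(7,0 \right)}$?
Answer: $5929$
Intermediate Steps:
$s = 0$ ($s = - \left(-3\right) 0 = \left(-1\right) 0 = 0$)
$\left(77 + s\right)^{2} = \left(77 + 0\right)^{2} = 77^{2} = 5929$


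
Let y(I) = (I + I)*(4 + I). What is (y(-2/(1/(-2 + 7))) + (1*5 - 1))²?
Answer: 15376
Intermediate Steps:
y(I) = 2*I*(4 + I) (y(I) = (2*I)*(4 + I) = 2*I*(4 + I))
(y(-2/(1/(-2 + 7))) + (1*5 - 1))² = (2*(-2/(1/(-2 + 7)))*(4 - 2/(1/(-2 + 7))) + (1*5 - 1))² = (2*(-2/(1/5))*(4 - 2/(1/5)) + (5 - 1))² = (2*(-2/⅕)*(4 - 2/⅕) + 4)² = (2*(-2*5)*(4 - 2*5) + 4)² = (2*(-10)*(4 - 10) + 4)² = (2*(-10)*(-6) + 4)² = (120 + 4)² = 124² = 15376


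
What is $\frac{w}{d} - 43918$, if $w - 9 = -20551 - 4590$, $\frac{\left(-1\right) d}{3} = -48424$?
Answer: $- \frac{1595020207}{36318} \approx -43918.0$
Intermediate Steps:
$d = 145272$ ($d = \left(-3\right) \left(-48424\right) = 145272$)
$w = -25132$ ($w = 9 - 25141 = -25132$)
$\frac{w}{d} - 43918 = - \frac{25132}{145272} - 43918 = \left(-25132\right) \frac{1}{145272} - 43918 = - \frac{6283}{36318} - 43918 = - \frac{1595020207}{36318}$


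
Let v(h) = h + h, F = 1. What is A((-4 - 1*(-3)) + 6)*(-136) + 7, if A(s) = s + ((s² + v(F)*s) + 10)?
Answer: -6793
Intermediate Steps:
v(h) = 2*h
A(s) = 10 + s² + 3*s (A(s) = s + ((s² + (2*1)*s) + 10) = s + ((s² + 2*s) + 10) = s + (10 + s² + 2*s) = 10 + s² + 3*s)
A((-4 - 1*(-3)) + 6)*(-136) + 7 = (10 + ((-4 - 1*(-3)) + 6)² + 3*((-4 - 1*(-3)) + 6))*(-136) + 7 = (10 + ((-4 + 3) + 6)² + 3*((-4 + 3) + 6))*(-136) + 7 = (10 + (-1 + 6)² + 3*(-1 + 6))*(-136) + 7 = (10 + 5² + 3*5)*(-136) + 7 = (10 + 25 + 15)*(-136) + 7 = 50*(-136) + 7 = -6800 + 7 = -6793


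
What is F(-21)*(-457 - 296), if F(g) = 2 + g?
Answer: 14307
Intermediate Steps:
F(-21)*(-457 - 296) = (2 - 21)*(-457 - 296) = -19*(-753) = 14307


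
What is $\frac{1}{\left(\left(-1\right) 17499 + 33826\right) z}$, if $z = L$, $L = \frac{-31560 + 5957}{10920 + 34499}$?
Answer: $- \frac{45419}{418020181} \approx -0.00010865$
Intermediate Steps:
$L = - \frac{25603}{45419} \approx -0.56371$
$z = - \frac{25603}{45419} \approx -0.56371$
$\frac{1}{\left(\left(-1\right) 17499 + 33826\right) z} = \frac{1}{\left(\left(-1\right) 17499 + 33826\right) \left(- \frac{25603}{45419}\right)} = \frac{1}{-17499 + 33826} \left(- \frac{45419}{25603}\right) = \frac{1}{16327} \left(- \frac{45419}{25603}\right) = - \frac{45419}{418020181}$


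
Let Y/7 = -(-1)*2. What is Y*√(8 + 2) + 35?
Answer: 35 + 14*√10 ≈ 79.272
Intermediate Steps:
Y = 14 (Y = 7*(-(-1)*2) = 7*(-1*(-2)) = 7*2 = 14)
Y*√(8 + 2) + 35 = 14*√(8 + 2) + 35 = 14*√10 + 35 = 35 + 14*√10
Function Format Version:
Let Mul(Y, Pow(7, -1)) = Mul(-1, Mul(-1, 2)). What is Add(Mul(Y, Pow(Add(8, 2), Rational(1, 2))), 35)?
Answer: Add(35, Mul(14, Pow(10, Rational(1, 2)))) ≈ 79.272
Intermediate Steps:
Y = 14 (Y = Mul(7, Mul(-1, Mul(-1, 2))) = Mul(7, Mul(-1, -2)) = Mul(7, 2) = 14)
Add(Mul(Y, Pow(Add(8, 2), Rational(1, 2))), 35) = Add(Mul(14, Pow(Add(8, 2), Rational(1, 2))), 35) = Add(Mul(14, Pow(10, Rational(1, 2))), 35) = Add(35, Mul(14, Pow(10, Rational(1, 2))))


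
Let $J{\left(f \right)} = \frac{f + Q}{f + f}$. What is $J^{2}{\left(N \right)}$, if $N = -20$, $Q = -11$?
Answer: $\frac{961}{1600} \approx 0.60063$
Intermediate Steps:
$J{\left(f \right)} = \frac{-11 + f}{2 f}$ ($J{\left(f \right)} = \frac{f - 11}{f + f} = \frac{-11 + f}{2 f}$)
$J^{2}{\left(N \right)} = \left(\frac{-11 - 20}{2 \left(-20\right)}\right)^{2} = \left(\frac{1}{2} \left(- \frac{1}{20}\right) \left(-31\right)\right)^{2} = \left(\frac{31}{40}\right)^{2} = \frac{961}{1600}$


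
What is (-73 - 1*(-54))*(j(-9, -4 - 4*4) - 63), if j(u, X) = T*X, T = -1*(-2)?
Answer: 1957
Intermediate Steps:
T = 2
j(u, X) = 2*X
(-73 - 1*(-54))*(j(-9, -4 - 4*4) - 63) = (-73 - 1*(-54))*(2*(-4 - 4*4) - 63) = (-73 + 54)*(2*(-4 - 16) - 63) = -19*(2*(-20) - 63) = -19*(-40 - 63) = -19*(-103) = 1957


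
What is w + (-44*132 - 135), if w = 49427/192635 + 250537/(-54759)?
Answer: -62735290913897/10548499965 ≈ -5947.3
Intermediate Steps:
w = -45555621902/10548499965 (w = 49427*(1/192635) + 250537*(-1/54759) = 49427/192635 - 250537/54759 = -45555621902/10548499965 ≈ -4.3187)
w + (-44*132 - 135) = -45555621902/10548499965 + (-44*132 - 135) = -45555621902/10548499965 + (-5808 - 135) = -45555621902/10548499965 - 5943 = -62735290913897/10548499965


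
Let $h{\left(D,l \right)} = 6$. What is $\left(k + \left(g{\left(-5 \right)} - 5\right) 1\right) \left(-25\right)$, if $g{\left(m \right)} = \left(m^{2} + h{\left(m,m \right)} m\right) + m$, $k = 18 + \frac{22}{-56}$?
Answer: $- \frac{1825}{28} \approx -65.179$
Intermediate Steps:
$k = \frac{493}{28}$ ($k = 18 + 22 \left(- \frac{1}{56}\right) = 18 - \frac{11}{28} = \frac{493}{28} \approx 17.607$)
$g{\left(m \right)} = m^{2} + 7 m$ ($g{\left(m \right)} = \left(m^{2} + 6 m\right) + m = m^{2} + 7 m$)
$\left(k + \left(g{\left(-5 \right)} - 5\right) 1\right) \left(-25\right) = \left(\frac{493}{28} + \left(- 5 \left(7 - 5\right) - 5\right) 1\right) \left(-25\right) = \left(\frac{493}{28} + \left(\left(-5\right) 2 - 5\right) 1\right) \left(-25\right) = \left(\frac{493}{28} + \left(-10 - 5\right) 1\right) \left(-25\right) = \left(\frac{493}{28} - 15\right) \left(-25\right) = \frac{73}{28} \left(-25\right) = - \frac{1825}{28}$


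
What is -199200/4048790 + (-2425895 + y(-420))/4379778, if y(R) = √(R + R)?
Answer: -1069439119465/1773280136862 + I*√210/2189889 ≈ -0.60309 + 6.6174e-6*I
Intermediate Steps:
y(R) = √2*√R (y(R) = √(2*R) = √2*√R)
-199200/4048790 + (-2425895 + y(-420))/4379778 = -199200/4048790 + (-2425895 + √2*√(-420))/4379778 = -199200*1/4048790 + (-2425895 + √2*(2*I*√105))*(1/4379778) = -19920/404879 + (-2425895 + 2*I*√210)*(1/4379778) = -19920/404879 + (-2425895/4379778 + I*√210/2189889) = -1069439119465/1773280136862 + I*√210/2189889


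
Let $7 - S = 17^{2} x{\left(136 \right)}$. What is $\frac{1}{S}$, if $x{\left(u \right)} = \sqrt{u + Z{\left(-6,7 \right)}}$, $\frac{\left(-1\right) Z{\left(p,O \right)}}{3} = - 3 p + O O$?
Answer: $\frac{7}{5428914} + \frac{289 i \sqrt{65}}{5428914} \approx 1.2894 \cdot 10^{-6} + 0.00042918 i$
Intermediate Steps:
$Z{\left(p,O \right)} = - 3 O^{2} + 9 p$ ($Z{\left(p,O \right)} = - 3 \left(- 3 p + O O\right) = - 3 \left(- 3 p + O^{2}\right) = - 3 \left(O^{2} - 3 p\right) = - 3 O^{2} + 9 p$)
$x{\left(u \right)} = \sqrt{-201 + u}$ ($x{\left(u \right)} = \sqrt{u + \left(- 3 \cdot 7^{2} + 9 \left(-6\right)\right)} = \sqrt{u - 201} = \sqrt{-201 + u}$)
$S = 7 - 289 i \sqrt{65}$ ($S = 7 - 17^{2} \sqrt{-201 + 136} = 7 - 289 \sqrt{-65} = 7 - 289 i \sqrt{65} \approx 7.0 - 2330.0 i$)
$\frac{1}{S} = \frac{1}{7 - 289 i \sqrt{65}}$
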